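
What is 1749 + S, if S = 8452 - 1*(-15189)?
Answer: 25390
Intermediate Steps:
S = 23641 (S = 8452 + 15189 = 23641)
1749 + S = 1749 + 23641 = 25390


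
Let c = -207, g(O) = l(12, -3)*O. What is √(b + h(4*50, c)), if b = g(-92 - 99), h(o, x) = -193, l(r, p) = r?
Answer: I*√2485 ≈ 49.85*I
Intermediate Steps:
g(O) = 12*O
b = -2292 (b = 12*(-92 - 99) = 12*(-191) = -2292)
√(b + h(4*50, c)) = √(-2292 - 193) = √(-2485) = I*√2485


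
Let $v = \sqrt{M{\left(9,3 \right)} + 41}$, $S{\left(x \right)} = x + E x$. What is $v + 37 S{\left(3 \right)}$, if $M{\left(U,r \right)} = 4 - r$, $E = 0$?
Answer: $111 + \sqrt{42} \approx 117.48$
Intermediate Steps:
$S{\left(x \right)} = x$ ($S{\left(x \right)} = x + 0 x = x + 0 = x$)
$v = \sqrt{42}$ ($v = \sqrt{\left(4 - 3\right) + 41} = \sqrt{1 + 41} = \sqrt{42} \approx 6.4807$)
$v + 37 S{\left(3 \right)} = \sqrt{42} + 37 \cdot 3 = \sqrt{42} + 111 = 111 + \sqrt{42}$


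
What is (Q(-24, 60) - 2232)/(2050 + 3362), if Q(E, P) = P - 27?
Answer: -733/1804 ≈ -0.40632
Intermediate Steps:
Q(E, P) = -27 + P
(Q(-24, 60) - 2232)/(2050 + 3362) = ((-27 + 60) - 2232)/(2050 + 3362) = (33 - 2232)/5412 = -2199*1/5412 = -733/1804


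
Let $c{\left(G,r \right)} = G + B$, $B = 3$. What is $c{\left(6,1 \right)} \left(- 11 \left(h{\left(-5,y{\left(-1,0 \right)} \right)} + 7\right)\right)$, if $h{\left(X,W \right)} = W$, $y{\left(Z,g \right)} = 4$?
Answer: $-1089$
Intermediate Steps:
$c{\left(G,r \right)} = 3 + G$ ($c{\left(G,r \right)} = G + 3 = 3 + G$)
$c{\left(6,1 \right)} \left(- 11 \left(h{\left(-5,y{\left(-1,0 \right)} \right)} + 7\right)\right) = \left(3 + 6\right) \left(- 11 \left(4 + 7\right)\right) = 9 \left(\left(-11\right) 11\right) = 9 \left(-121\right) = -1089$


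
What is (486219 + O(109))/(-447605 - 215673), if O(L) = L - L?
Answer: -8241/11242 ≈ -0.73305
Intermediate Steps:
O(L) = 0
(486219 + O(109))/(-447605 - 215673) = (486219 + 0)/(-447605 - 215673) = 486219/(-663278) = 486219*(-1/663278) = -8241/11242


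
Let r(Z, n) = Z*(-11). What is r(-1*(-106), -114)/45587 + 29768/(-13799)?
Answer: -1373123450/629055013 ≈ -2.1828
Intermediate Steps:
r(Z, n) = -11*Z
r(-1*(-106), -114)/45587 + 29768/(-13799) = -(-11)*(-106)/45587 + 29768/(-13799) = -11*106*(1/45587) + 29768*(-1/13799) = -1166*1/45587 - 29768/13799 = -1166/45587 - 29768/13799 = -1373123450/629055013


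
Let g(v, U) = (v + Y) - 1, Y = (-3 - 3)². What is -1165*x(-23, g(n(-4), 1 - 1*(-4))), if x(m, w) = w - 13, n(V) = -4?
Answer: -20970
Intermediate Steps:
Y = 36 (Y = (-6)² = 36)
g(v, U) = 35 + v (g(v, U) = (v + 36) - 1 = (36 + v) - 1 = 35 + v)
x(m, w) = -13 + w
-1165*x(-23, g(n(-4), 1 - 1*(-4))) = -1165*(-13 + (35 - 4)) = -1165*(-13 + 31) = -1165*18 = -20970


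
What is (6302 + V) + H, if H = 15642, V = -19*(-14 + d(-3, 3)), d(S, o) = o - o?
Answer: 22210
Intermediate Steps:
d(S, o) = 0
V = 266 (V = -19*(-14 + 0) = -19*(-14) = 266)
(6302 + V) + H = (6302 + 266) + 15642 = 6568 + 15642 = 22210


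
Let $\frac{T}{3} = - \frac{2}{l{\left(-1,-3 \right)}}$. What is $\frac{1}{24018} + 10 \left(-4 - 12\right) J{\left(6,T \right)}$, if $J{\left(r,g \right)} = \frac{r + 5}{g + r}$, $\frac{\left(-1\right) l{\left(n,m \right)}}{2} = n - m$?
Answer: $- \frac{1878741}{8006} \approx -234.67$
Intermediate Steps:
$l{\left(n,m \right)} = - 2 n + 2 m$ ($l{\left(n,m \right)} = - 2 \left(n - m\right) = - 2 n + 2 m$)
$T = \frac{3}{2}$ ($T = 3 \left(- \frac{2}{\left(-2\right) \left(-1\right) + 2 \left(-3\right)}\right) = 3 \left(- \frac{2}{2 - 6}\right) = 3 \left(- \frac{2}{-4}\right) = 3 \left(\left(-2\right) \left(- \frac{1}{4}\right)\right) = 3 \cdot \frac{1}{2} = \frac{3}{2} \approx 1.5$)
$J{\left(r,g \right)} = \frac{5 + r}{g + r}$
$\frac{1}{24018} + 10 \left(-4 - 12\right) J{\left(6,T \right)} = \frac{1}{24018} + 10 \left(-4 - 12\right) \frac{5 + 6}{\frac{3}{2} + 6} = \frac{1}{24018} + 10 \left(-16\right) \frac{1}{\frac{15}{2}} \cdot 11 = \frac{1}{24018} - 160 \cdot \frac{2}{15} \cdot 11 = \frac{1}{24018} - \frac{704}{3} = - \frac{1878741}{8006}$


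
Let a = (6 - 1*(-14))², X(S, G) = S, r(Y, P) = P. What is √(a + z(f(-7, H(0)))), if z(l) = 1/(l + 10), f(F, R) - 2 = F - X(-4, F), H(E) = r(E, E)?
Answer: √3601/3 ≈ 20.003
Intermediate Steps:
H(E) = E
f(F, R) = 6 + F (f(F, R) = 2 + (F - 1*(-4)) = 2 + (F + 4) = 2 + (4 + F) = 6 + F)
z(l) = 1/(10 + l)
a = 400 (a = (6 + 14)² = 20² = 400)
√(a + z(f(-7, H(0)))) = √(400 + 1/(10 + (6 - 7))) = √(400 + 1/(10 - 1)) = √(400 + 1/9) = √(400 + ⅑) = √(3601/9) = √3601/3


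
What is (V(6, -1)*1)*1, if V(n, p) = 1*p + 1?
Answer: 0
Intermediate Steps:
V(n, p) = 1 + p (V(n, p) = p + 1 = 1 + p)
(V(6, -1)*1)*1 = ((1 - 1)*1)*1 = (0*1)*1 = 0*1 = 0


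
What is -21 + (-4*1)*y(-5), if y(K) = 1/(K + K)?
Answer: -103/5 ≈ -20.600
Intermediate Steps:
y(K) = 1/(2*K)
-21 + (-4*1)*y(-5) = -21 + (-4*1)*((½)/(-5)) = -21 - 2*(-1)/5 = -21 - 4*(-⅒) = -21 + ⅖ = -103/5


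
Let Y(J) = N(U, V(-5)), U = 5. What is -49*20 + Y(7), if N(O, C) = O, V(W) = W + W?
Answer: -975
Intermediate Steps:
V(W) = 2*W
Y(J) = 5
-49*20 + Y(7) = -49*20 + 5 = -980 + 5 = -975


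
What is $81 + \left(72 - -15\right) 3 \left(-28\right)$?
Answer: $-7227$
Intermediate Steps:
$81 + \left(72 - -15\right) 3 \left(-28\right) = 81 + \left(72 + 15\right) \left(-84\right) = 81 + 87 \left(-84\right) = 81 - 7308 = -7227$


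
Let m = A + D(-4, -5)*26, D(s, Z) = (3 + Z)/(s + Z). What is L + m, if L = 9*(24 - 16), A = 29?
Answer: 961/9 ≈ 106.78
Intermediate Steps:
L = 72 (L = 9*8 = 72)
D(s, Z) = (3 + Z)/(Z + s)
m = 313/9 (m = 29 + ((3 - 5)/(-5 - 4))*26 = 29 + (-2/(-9))*26 = 29 - ⅑*(-2)*26 = 29 + (2/9)*26 = 29 + 52/9 = 313/9 ≈ 34.778)
L + m = 72 + 313/9 = 961/9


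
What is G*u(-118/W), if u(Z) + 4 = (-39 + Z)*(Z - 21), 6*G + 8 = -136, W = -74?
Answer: -23717664/1369 ≈ -17325.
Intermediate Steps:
G = -24 (G = -4/3 + (⅙)*(-136) = -4/3 - 68/3 = -24)
u(Z) = -4 + (-39 + Z)*(-21 + Z) (u(Z) = -4 + (-39 + Z)*(Z - 21) = -4 + (-39 + Z)*(-21 + Z))
G*u(-118/W) = -24*(815 + (-118/(-74))² - (-7080)/(-74)) = -24*(815 + (-118*(-1/74))² - (-7080)*(-1)/74) = -24*(815 + (59/37)² - 60*59/37) = -24*(815 + 3481/1369 - 3540/37) = -24*988236/1369 = -23717664/1369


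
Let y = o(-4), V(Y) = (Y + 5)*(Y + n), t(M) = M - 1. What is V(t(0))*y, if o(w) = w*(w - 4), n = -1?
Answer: -256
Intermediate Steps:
t(M) = -1 + M
o(w) = w*(-4 + w)
V(Y) = (-1 + Y)*(5 + Y) (V(Y) = (Y + 5)*(Y - 1) = (5 + Y)*(-1 + Y) = (-1 + Y)*(5 + Y))
y = 32 (y = -4*(-4 - 4) = -4*(-8) = 32)
V(t(0))*y = (-5 + (-1 + 0)**2 + 4*(-1 + 0))*32 = (-5 + (-1)**2 + 4*(-1))*32 = (-5 + 1 - 4)*32 = -8*32 = -256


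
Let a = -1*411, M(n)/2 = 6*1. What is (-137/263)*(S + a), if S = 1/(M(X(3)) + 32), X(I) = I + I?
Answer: 2477371/11572 ≈ 214.08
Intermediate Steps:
X(I) = 2*I
M(n) = 12 (M(n) = 2*(6*1) = 2*6 = 12)
a = -411
S = 1/44 (S = 1/(12 + 32) = 1/44 ≈ 0.022727)
(-137/263)*(S + a) = (-137/263)*(1/44 - 411) = -137*1/263*(-18083/44) = -137/263*(-18083/44) = 2477371/11572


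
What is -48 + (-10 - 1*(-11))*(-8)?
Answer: -56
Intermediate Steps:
-48 + (-10 - 1*(-11))*(-8) = -48 + (-10 + 11)*(-8) = -48 + 1*(-8) = -48 - 8 = -56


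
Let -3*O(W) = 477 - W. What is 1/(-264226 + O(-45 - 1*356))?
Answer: -3/793556 ≈ -3.7805e-6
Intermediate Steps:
O(W) = -159 + W/3 (O(W) = -(477 - W)/3 = -159 + W/3)
1/(-264226 + O(-45 - 1*356)) = 1/(-264226 + (-159 + (-45 - 1*356)/3)) = 1/(-264226 + (-159 + (-45 - 356)/3)) = 1/(-264226 + (-159 + (⅓)*(-401))) = 1/(-264226 + (-159 - 401/3)) = 1/(-264226 - 878/3) = 1/(-793556/3) = -3/793556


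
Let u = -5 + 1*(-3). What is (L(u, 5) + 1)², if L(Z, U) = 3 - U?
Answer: 1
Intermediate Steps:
u = -8 (u = -5 - 3 = -8)
(L(u, 5) + 1)² = ((3 - 1*5) + 1)² = ((3 - 5) + 1)² = (-2 + 1)² = (-1)² = 1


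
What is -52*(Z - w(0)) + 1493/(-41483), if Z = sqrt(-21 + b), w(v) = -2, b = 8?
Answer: -4315725/41483 - 52*I*sqrt(13) ≈ -104.04 - 187.49*I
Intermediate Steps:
Z = I*sqrt(13) (Z = sqrt(-21 + 8) = sqrt(-13) = I*sqrt(13) ≈ 3.6056*I)
-52*(Z - w(0)) + 1493/(-41483) = -52*(I*sqrt(13) - 1*(-2)) + 1493/(-41483) = -52*(I*sqrt(13) + 2) + 1493*(-1/41483) = -52*(2 + I*sqrt(13)) - 1493/41483 = (-104 - 52*I*sqrt(13)) - 1493/41483 = -4315725/41483 - 52*I*sqrt(13)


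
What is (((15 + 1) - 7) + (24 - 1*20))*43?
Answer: 559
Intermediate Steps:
(((15 + 1) - 7) + (24 - 1*20))*43 = ((16 - 7) + (24 - 20))*43 = (9 + 4)*43 = 13*43 = 559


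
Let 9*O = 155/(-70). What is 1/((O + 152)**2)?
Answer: 15876/365612641 ≈ 4.3423e-5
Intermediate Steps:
O = -31/126 (O = (155/(-70))/9 = (155*(-1/70))/9 = (1/9)*(-31/14) = -31/126 ≈ -0.24603)
1/((O + 152)**2) = 1/((-31/126 + 152)**2) = 1/((19121/126)**2) = 1/(365612641/15876) = 15876/365612641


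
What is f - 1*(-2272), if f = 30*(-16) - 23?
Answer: 1769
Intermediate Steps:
f = -503 (f = -480 - 23 = -503)
f - 1*(-2272) = -503 - 1*(-2272) = -503 + 2272 = 1769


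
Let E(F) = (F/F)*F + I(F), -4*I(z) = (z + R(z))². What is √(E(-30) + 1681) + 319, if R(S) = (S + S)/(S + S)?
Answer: 319 + √5763/2 ≈ 356.96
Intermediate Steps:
R(S) = 1 (R(S) = (2*S)/((2*S)) = (2*S)*(1/(2*S)) = 1)
I(z) = -(1 + z)²/4 (I(z) = -(z + 1)²/4 = -(1 + z)²/4)
E(F) = F - (1 + F)²/4 (E(F) = (F/F)*F - (1 + F)²/4 = 1*F - (1 + F)²/4 = F - (1 + F)²/4)
√(E(-30) + 1681) + 319 = √((-30 - (1 - 30)²/4) + 1681) + 319 = √((-30 - ¼*(-29)²) + 1681) + 319 = √((-30 - ¼*841) + 1681) + 319 = √((-30 - 841/4) + 1681) + 319 = √(-961/4 + 1681) + 319 = √(5763/4) + 319 = √5763/2 + 319 = 319 + √5763/2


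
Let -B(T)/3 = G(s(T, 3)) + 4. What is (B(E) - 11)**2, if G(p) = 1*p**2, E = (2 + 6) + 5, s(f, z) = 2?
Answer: 1225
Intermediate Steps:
E = 13 (E = 8 + 5 = 13)
G(p) = p**2
B(T) = -24 (B(T) = -3*(2**2 + 4) = -3*(4 + 4) = -3*8 = -24)
(B(E) - 11)**2 = (-24 - 11)**2 = (-35)**2 = 1225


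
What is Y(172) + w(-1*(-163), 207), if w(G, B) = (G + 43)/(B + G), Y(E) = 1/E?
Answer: 17901/31820 ≈ 0.56257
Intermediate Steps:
w(G, B) = (43 + G)/(B + G)
Y(172) + w(-1*(-163), 207) = 1/172 + (43 - 1*(-163))/(207 - 1*(-163)) = 1/172 + (43 + 163)/(207 + 163) = 1/172 + 206/370 = 1/172 + (1/370)*206 = 1/172 + 103/185 = 17901/31820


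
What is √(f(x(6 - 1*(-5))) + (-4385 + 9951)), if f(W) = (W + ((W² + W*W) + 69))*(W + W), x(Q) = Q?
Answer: 5*√506 ≈ 112.47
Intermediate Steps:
f(W) = 2*W*(69 + W + 2*W²) (f(W) = (W + ((W² + W²) + 69))*(2*W) = (W + (2*W² + 69))*(2*W) = (W + (69 + 2*W²))*(2*W) = (69 + W + 2*W²)*(2*W) = 2*W*(69 + W + 2*W²))
√(f(x(6 - 1*(-5))) + (-4385 + 9951)) = √(2*(6 - 1*(-5))*(69 + (6 - 1*(-5)) + 2*(6 - 1*(-5))²) + (-4385 + 9951)) = √(2*(6 + 5)*(69 + (6 + 5) + 2*(6 + 5)²) + 5566) = √(2*11*(69 + 11 + 2*11²) + 5566) = √(2*11*(69 + 11 + 2*121) + 5566) = √(2*11*(69 + 11 + 242) + 5566) = √(2*11*322 + 5566) = √(7084 + 5566) = √12650 = 5*√506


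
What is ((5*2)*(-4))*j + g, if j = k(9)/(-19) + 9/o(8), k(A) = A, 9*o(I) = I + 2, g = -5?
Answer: -5891/19 ≈ -310.05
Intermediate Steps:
o(I) = 2/9 + I/9 (o(I) = (I + 2)/9 = (2 + I)/9 = 2/9 + I/9)
j = 1449/190 (j = 9/(-19) + 9/(2/9 + (1/9)*8) = 9*(-1/19) + 9/(2/9 + 8/9) = -9/19 + 9/(10/9) = -9/19 + 9*(9/10) = -9/19 + 81/10 = 1449/190 ≈ 7.6263)
((5*2)*(-4))*j + g = ((5*2)*(-4))*(1449/190) - 5 = (10*(-4))*(1449/190) - 5 = -40*1449/190 - 5 = -5796/19 - 5 = -5891/19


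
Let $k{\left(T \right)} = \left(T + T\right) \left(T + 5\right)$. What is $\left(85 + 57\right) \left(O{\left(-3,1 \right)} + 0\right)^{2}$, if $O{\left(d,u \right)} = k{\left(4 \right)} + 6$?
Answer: $863928$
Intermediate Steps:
$k{\left(T \right)} = 2 T \left(5 + T\right)$
$O{\left(d,u \right)} = 78$ ($O{\left(d,u \right)} = 2 \cdot 4 \left(5 + 4\right) + 6 = 2 \cdot 4 \cdot 9 + 6 = 72 + 6 = 78$)
$\left(85 + 57\right) \left(O{\left(-3,1 \right)} + 0\right)^{2} = \left(85 + 57\right) \left(78 + 0\right)^{2} = 142 \cdot 78^{2} = 142 \cdot 6084 = 863928$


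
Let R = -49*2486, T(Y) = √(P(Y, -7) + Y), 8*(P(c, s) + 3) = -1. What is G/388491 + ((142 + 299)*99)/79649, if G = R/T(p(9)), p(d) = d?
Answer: 43659/79649 - 243628*√94/18259077 ≈ 0.41878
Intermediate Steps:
P(c, s) = -25/8 (P(c, s) = -3 + (⅛)*(-1) = -3 - ⅛ = -25/8)
T(Y) = √(-25/8 + Y)
R = -121814
G = -243628*√94/47 (G = -121814*4/√(-50 + 16*9) = -121814*4/√(-50 + 144) = -121814*2*√94/47 = -243628*√94/47 ≈ -50257.)
G/388491 + ((142 + 299)*99)/79649 = -243628*√94/47/388491 + ((142 + 299)*99)/79649 = -243628*√94/47*(1/388491) + (441*99)*(1/79649) = -243628*√94/18259077 + 43659*(1/79649) = -243628*√94/18259077 + 43659/79649 = 43659/79649 - 243628*√94/18259077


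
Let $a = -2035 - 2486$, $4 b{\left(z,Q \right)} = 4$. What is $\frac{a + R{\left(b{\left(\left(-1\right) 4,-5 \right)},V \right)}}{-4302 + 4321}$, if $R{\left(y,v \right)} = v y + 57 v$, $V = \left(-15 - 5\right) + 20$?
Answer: $- \frac{4521}{19} \approx -237.95$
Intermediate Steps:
$V = 0$ ($V = -20 + 20 = 0$)
$b{\left(z,Q \right)} = 1$ ($b{\left(z,Q \right)} = \frac{1}{4} \cdot 4 = 1$)
$a = -4521$ ($a = -2035 - 2486 = -4521$)
$R{\left(y,v \right)} = 57 v + v y$
$\frac{a + R{\left(b{\left(\left(-1\right) 4,-5 \right)},V \right)}}{-4302 + 4321} = \frac{-4521 + 0 \left(57 + 1\right)}{-4302 + 4321} = \frac{-4521 + 0 \cdot 58}{19} = \left(-4521 + 0\right) \frac{1}{19} = \left(-4521\right) \frac{1}{19} = - \frac{4521}{19}$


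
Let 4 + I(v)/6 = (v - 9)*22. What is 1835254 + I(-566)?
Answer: 1759330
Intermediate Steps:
I(v) = -1212 + 132*v (I(v) = -24 + 6*((v - 9)*22) = -24 + 6*((-9 + v)*22) = -24 + 6*(-198 + 22*v) = -24 + (-1188 + 132*v) = -1212 + 132*v)
1835254 + I(-566) = 1835254 + (-1212 + 132*(-566)) = 1835254 + (-1212 - 74712) = 1835254 - 75924 = 1759330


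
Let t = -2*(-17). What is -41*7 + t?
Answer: -253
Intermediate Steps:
t = 34
-41*7 + t = -41*7 + 34 = -287 + 34 = -253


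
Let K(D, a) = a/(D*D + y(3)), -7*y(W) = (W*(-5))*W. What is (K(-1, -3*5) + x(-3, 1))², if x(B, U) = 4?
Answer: 10609/2704 ≈ 3.9234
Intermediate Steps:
y(W) = 5*W²/7 (y(W) = -W*(-5)*W/7 = -(-5*W)*W/7 = -(-5)*W²/7 = 5*W²/7)
K(D, a) = a/(45/7 + D²) (K(D, a) = a/(D*D + (5/7)*3²) = a/(D² + (5/7)*9) = a/(D² + 45/7) = a/(45/7 + D²))
(K(-1, -3*5) + x(-3, 1))² = (7*(-3*5)/(45 + 7*(-1)²) + 4)² = (7*(-15)/(45 + 7*1) + 4)² = (7*(-15)/(45 + 7) + 4)² = (7*(-15)/52 + 4)² = (7*(-15)*(1/52) + 4)² = (-105/52 + 4)² = (103/52)² = 10609/2704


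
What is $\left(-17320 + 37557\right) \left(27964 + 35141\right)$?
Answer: $1277055885$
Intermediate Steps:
$\left(-17320 + 37557\right) \left(27964 + 35141\right) = 20237 \cdot 63105 = 1277055885$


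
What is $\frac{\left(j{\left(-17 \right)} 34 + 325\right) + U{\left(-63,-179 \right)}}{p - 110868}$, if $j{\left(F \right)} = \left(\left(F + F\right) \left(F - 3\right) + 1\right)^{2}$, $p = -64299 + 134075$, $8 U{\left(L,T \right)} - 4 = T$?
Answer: $- \frac{126145417}{328736} \approx -383.73$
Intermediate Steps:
$U{\left(L,T \right)} = \frac{1}{2} + \frac{T}{8}$
$p = 69776$
$j{\left(F \right)} = \left(1 + 2 F \left(-3 + F\right)\right)^{2}$ ($j{\left(F \right)} = \left(2 F \left(-3 + F\right) + 1\right)^{2} = \left(1 + 2 F \left(-3 + F\right)\right)^{2}$)
$\frac{\left(j{\left(-17 \right)} 34 + 325\right) + U{\left(-63,-179 \right)}}{p - 110868} = \frac{\left(\left(1 - -102 + 2 \left(-17\right)^{2}\right)^{2} \cdot 34 + 325\right) + \left(\frac{1}{2} + \frac{1}{8} \left(-179\right)\right)}{69776 - 110868} = \frac{\left(\left(1 + 102 + 2 \cdot 289\right)^{2} \cdot 34 + 325\right) + \left(\frac{1}{2} - \frac{179}{8}\right)}{-41092} = \left(\left(\left(1 + 102 + 578\right)^{2} \cdot 34 + 325\right) - \frac{175}{8}\right) \left(- \frac{1}{41092}\right) = \left(\left(681^{2} \cdot 34 + 325\right) - \frac{175}{8}\right) \left(- \frac{1}{41092}\right) = \left(\left(463761 \cdot 34 + 325\right) - \frac{175}{8}\right) \left(- \frac{1}{41092}\right) = \left(\left(15767874 + 325\right) - \frac{175}{8}\right) \left(- \frac{1}{41092}\right) = \left(15768199 - \frac{175}{8}\right) \left(- \frac{1}{41092}\right) = \frac{126145417}{8} \left(- \frac{1}{41092}\right) = - \frac{126145417}{328736}$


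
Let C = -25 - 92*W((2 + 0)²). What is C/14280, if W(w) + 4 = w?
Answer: -5/2856 ≈ -0.0017507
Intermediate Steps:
W(w) = -4 + w
C = -25 (C = -25 - 92*(-4 + (2 + 0)²) = -25 - 92*(-4 + 2²) = -25 - 92*(-4 + 4) = -25 - 92*0 = -25 + 0 = -25)
C/14280 = -25/14280 = -25*1/14280 = -5/2856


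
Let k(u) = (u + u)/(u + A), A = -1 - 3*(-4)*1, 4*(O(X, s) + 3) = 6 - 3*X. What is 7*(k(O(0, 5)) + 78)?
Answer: 10332/19 ≈ 543.79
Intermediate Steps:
O(X, s) = -3/2 - 3*X/4 (O(X, s) = -3 + (6 - 3*X)/4 = -3 + (3/2 - 3*X/4) = -3/2 - 3*X/4)
A = 11 (A = -1 + 12*1 = -1 + 12 = 11)
k(u) = 2*u/(11 + u) (k(u) = (u + u)/(u + 11) = (2*u)/(11 + u) = 2*u/(11 + u))
7*(k(O(0, 5)) + 78) = 7*(2*(-3/2 - 3/4*0)/(11 + (-3/2 - 3/4*0)) + 78) = 7*(2*(-3/2 + 0)/(11 + (-3/2 + 0)) + 78) = 7*(2*(-3/2)/(11 - 3/2) + 78) = 7*(2*(-3/2)/(19/2) + 78) = 7*(2*(-3/2)*(2/19) + 78) = 7*(-6/19 + 78) = 7*(1476/19) = 10332/19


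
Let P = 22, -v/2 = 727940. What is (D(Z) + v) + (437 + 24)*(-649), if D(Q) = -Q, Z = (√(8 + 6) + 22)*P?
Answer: -1755553 - 22*√14 ≈ -1.7556e+6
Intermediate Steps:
v = -1455880 (v = -2*727940 = -1455880)
Z = 484 + 22*√14 (Z = (√(8 + 6) + 22)*22 = (√14 + 22)*22 = (22 + √14)*22 = 484 + 22*√14 ≈ 566.32)
(D(Z) + v) + (437 + 24)*(-649) = (-(484 + 22*√14) - 1455880) + (437 + 24)*(-649) = ((-484 - 22*√14) - 1455880) + 461*(-649) = (-1456364 - 22*√14) - 299189 = -1755553 - 22*√14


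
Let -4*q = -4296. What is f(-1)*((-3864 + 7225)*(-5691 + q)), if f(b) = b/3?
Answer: 5172579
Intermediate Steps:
q = 1074 (q = -¼*(-4296) = 1074)
f(b) = b/3 (f(b) = b*(⅓) = b/3)
f(-1)*((-3864 + 7225)*(-5691 + q)) = ((⅓)*(-1))*((-3864 + 7225)*(-5691 + 1074)) = -3361*(-4617)/3 = -⅓*(-15517737) = 5172579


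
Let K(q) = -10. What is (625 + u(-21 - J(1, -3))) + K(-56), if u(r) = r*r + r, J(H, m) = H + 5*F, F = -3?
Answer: 657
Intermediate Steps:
J(H, m) = -15 + H (J(H, m) = H + 5*(-3) = H - 15 = -15 + H)
u(r) = r + r² (u(r) = r² + r = r + r²)
(625 + u(-21 - J(1, -3))) + K(-56) = (625 + (-21 - (-15 + 1))*(1 + (-21 - (-15 + 1)))) - 10 = (625 + (-21 - 1*(-14))*(1 + (-21 - 1*(-14)))) - 10 = (625 + (-21 + 14)*(1 + (-21 + 14))) - 10 = (625 - 7*(1 - 7)) - 10 = (625 - 7*(-6)) - 10 = (625 + 42) - 10 = 667 - 10 = 657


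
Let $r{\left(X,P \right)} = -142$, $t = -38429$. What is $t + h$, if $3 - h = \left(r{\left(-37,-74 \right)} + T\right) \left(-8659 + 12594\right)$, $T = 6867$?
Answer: $-26501301$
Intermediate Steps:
$h = -26462872$ ($h = 3 - \left(-142 + 6867\right) \left(-8659 + 12594\right) = 3 - 6725 \cdot 3935 = 3 - 26462875 = -26462872$)
$t + h = -38429 - 26462872 = -26501301$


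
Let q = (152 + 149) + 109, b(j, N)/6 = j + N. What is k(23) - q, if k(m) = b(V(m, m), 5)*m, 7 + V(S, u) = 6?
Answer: 142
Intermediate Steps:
V(S, u) = -1 (V(S, u) = -7 + 6 = -1)
b(j, N) = 6*N + 6*j (b(j, N) = 6*(j + N) = 6*(N + j) = 6*N + 6*j)
k(m) = 24*m (k(m) = (6*5 + 6*(-1))*m = (30 - 6)*m = 24*m)
q = 410 (q = 301 + 109 = 410)
k(23) - q = 24*23 - 1*410 = 552 - 410 = 142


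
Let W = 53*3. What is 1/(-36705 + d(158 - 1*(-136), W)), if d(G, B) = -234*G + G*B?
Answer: -1/58755 ≈ -1.7020e-5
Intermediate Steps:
W = 159
d(G, B) = -234*G + B*G
1/(-36705 + d(158 - 1*(-136), W)) = 1/(-36705 + (158 - 1*(-136))*(-234 + 159)) = 1/(-36705 + (158 + 136)*(-75)) = 1/(-36705 + 294*(-75)) = 1/(-36705 - 22050) = 1/(-58755) = -1/58755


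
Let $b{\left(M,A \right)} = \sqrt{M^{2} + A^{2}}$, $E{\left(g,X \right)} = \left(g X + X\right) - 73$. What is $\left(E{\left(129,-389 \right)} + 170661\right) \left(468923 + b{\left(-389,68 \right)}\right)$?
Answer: $56279200614 + 120018 \sqrt{155945} \approx 5.6327 \cdot 10^{10}$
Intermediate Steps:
$E{\left(g,X \right)} = -73 + X + X g$ ($E{\left(g,X \right)} = \left(X g + X\right) - 73 = \left(X + X g\right) - 73 = -73 + X + X g$)
$b{\left(M,A \right)} = \sqrt{A^{2} + M^{2}}$
$\left(E{\left(129,-389 \right)} + 170661\right) \left(468923 + b{\left(-389,68 \right)}\right) = \left(\left(-73 - 389 - 50181\right) + 170661\right) \left(468923 + \sqrt{68^{2} + \left(-389\right)^{2}}\right) = \left(\left(-73 - 389 - 50181\right) + 170661\right) \left(468923 + \sqrt{4624 + 151321}\right) = \left(-50643 + 170661\right) \left(468923 + \sqrt{155945}\right) = 120018 \left(468923 + \sqrt{155945}\right) = 56279200614 + 120018 \sqrt{155945}$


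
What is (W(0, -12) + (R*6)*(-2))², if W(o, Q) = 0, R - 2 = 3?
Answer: 3600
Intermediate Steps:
R = 5 (R = 2 + 3 = 5)
(W(0, -12) + (R*6)*(-2))² = (0 + (5*6)*(-2))² = (0 + 30*(-2))² = (0 - 60)² = (-60)² = 3600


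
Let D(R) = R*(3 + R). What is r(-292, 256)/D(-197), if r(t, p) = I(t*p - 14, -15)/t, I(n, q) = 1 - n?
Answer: -74767/11159656 ≈ -0.0066998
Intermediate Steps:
r(t, p) = (15 - p*t)/t (r(t, p) = (1 - (t*p - 14))/t = (1 - (p*t - 14))/t = (1 - (-14 + p*t))/t = (1 + (14 - p*t))/t = (15 - p*t)/t)
r(-292, 256)/D(-197) = (-1*256 + 15/(-292))/((-197*(3 - 197))) = (-256 + 15*(-1/292))/((-197*(-194))) = (-256 - 15/292)/38218 = -74767/292*1/38218 = -74767/11159656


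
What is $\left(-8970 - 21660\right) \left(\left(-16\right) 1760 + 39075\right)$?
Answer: $-334326450$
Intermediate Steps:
$\left(-8970 - 21660\right) \left(\left(-16\right) 1760 + 39075\right) = - 30630 \left(-28160 + 39075\right) = \left(-30630\right) 10915 = -334326450$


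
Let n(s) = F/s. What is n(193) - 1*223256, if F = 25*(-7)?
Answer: -43088583/193 ≈ -2.2326e+5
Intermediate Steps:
F = -175
n(s) = -175/s
n(193) - 1*223256 = -175/193 - 1*223256 = -175*1/193 - 223256 = -175/193 - 223256 = -43088583/193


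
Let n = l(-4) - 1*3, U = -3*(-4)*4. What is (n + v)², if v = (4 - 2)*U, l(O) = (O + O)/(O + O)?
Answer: 8836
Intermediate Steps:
U = 48 (U = 12*4 = 48)
l(O) = 1 (l(O) = (2*O)/((2*O)) = (2*O)*(1/(2*O)) = 1)
v = 96 (v = (4 - 2)*48 = 2*48 = 96)
n = -2 (n = 1 - 1*3 = 1 - 3 = -2)
(n + v)² = (-2 + 96)² = 94² = 8836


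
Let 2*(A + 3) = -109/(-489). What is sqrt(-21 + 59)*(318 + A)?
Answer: 308179*sqrt(38)/978 ≈ 1942.5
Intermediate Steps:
A = -2825/978 (A = -3 + (-109/(-489))/2 = -3 + (-109*(-1/489))/2 = -3 + (1/2)*(109/489) = -3 + 109/978 = -2825/978 ≈ -2.8885)
sqrt(-21 + 59)*(318 + A) = sqrt(-21 + 59)*(318 - 2825/978) = sqrt(38)*(308179/978) = 308179*sqrt(38)/978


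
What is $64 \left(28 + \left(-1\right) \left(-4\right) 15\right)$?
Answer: $5632$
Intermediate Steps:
$64 \left(28 + \left(-1\right) \left(-4\right) 15\right) = 64 \left(28 + 4 \cdot 15\right) = 64 \left(28 + 60\right) = 64 \cdot 88 = 5632$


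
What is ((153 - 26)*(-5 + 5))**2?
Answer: 0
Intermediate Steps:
((153 - 26)*(-5 + 5))**2 = (127*0)**2 = 0**2 = 0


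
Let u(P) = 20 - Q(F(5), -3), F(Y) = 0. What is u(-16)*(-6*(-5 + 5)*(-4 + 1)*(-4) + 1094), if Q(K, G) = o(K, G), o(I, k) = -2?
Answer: 24068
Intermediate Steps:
Q(K, G) = -2
u(P) = 22 (u(P) = 20 - 1*(-2) = 20 + 2 = 22)
u(-16)*(-6*(-5 + 5)*(-4 + 1)*(-4) + 1094) = 22*(-6*(-5 + 5)*(-4 + 1)*(-4) + 1094) = 22*(-0*(-3)*(-4) + 1094) = 22*(-6*0*(-4) + 1094) = 22*(0*(-4) + 1094) = 22*(0 + 1094) = 22*1094 = 24068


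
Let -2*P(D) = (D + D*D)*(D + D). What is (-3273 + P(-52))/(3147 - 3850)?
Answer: -134631/703 ≈ -191.51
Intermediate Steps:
P(D) = -D*(D + D²) (P(D) = -(D + D*D)*(D + D)/2 = -(D + D²)*2*D/2 = -D*(D + D²))
(-3273 + P(-52))/(3147 - 3850) = (-3273 + (-52)²*(-1 - 1*(-52)))/(3147 - 3850) = (-3273 + 2704*(-1 + 52))/(-703) = (-3273 + 2704*51)*(-1/703) = (-3273 + 137904)*(-1/703) = 134631*(-1/703) = -134631/703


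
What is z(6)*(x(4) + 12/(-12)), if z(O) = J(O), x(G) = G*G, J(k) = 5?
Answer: 75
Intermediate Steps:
x(G) = G**2
z(O) = 5
z(6)*(x(4) + 12/(-12)) = 5*(4**2 + 12/(-12)) = 5*(16 + 12*(-1/12)) = 5*(16 - 1) = 5*15 = 75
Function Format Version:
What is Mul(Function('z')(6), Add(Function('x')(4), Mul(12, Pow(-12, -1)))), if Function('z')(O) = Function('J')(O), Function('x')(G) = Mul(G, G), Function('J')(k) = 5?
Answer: 75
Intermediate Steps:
Function('x')(G) = Pow(G, 2)
Function('z')(O) = 5
Mul(Function('z')(6), Add(Function('x')(4), Mul(12, Pow(-12, -1)))) = Mul(5, Add(Pow(4, 2), Mul(12, Pow(-12, -1)))) = Mul(5, Add(16, Mul(12, Rational(-1, 12)))) = Mul(5, Add(16, -1)) = Mul(5, 15) = 75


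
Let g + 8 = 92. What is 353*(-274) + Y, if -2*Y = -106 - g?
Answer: -96627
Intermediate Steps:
g = 84 (g = -8 + 92 = 84)
Y = 95 (Y = -(-106 - 1*84)/2 = -(-106 - 84)/2 = -½*(-190) = 95)
353*(-274) + Y = 353*(-274) + 95 = -96722 + 95 = -96627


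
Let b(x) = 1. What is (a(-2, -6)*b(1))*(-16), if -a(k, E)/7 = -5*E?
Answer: 3360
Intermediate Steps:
a(k, E) = 35*E (a(k, E) = -(-35)*E = 35*E)
(a(-2, -6)*b(1))*(-16) = ((35*(-6))*1)*(-16) = -210*1*(-16) = -210*(-16) = 3360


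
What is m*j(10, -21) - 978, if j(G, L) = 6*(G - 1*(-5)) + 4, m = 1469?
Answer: 137108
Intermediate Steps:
j(G, L) = 34 + 6*G (j(G, L) = 6*(G + 5) + 4 = 6*(5 + G) + 4 = (30 + 6*G) + 4 = 34 + 6*G)
m*j(10, -21) - 978 = 1469*(34 + 6*10) - 978 = 1469*(34 + 60) - 978 = 1469*94 - 978 = 138086 - 978 = 137108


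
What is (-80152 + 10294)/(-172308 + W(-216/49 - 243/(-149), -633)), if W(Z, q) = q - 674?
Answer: 69858/173615 ≈ 0.40237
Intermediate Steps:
W(Z, q) = -674 + q
(-80152 + 10294)/(-172308 + W(-216/49 - 243/(-149), -633)) = (-80152 + 10294)/(-172308 + (-674 - 633)) = -69858/(-172308 - 1307) = -69858/(-173615) = -69858*(-1/173615) = 69858/173615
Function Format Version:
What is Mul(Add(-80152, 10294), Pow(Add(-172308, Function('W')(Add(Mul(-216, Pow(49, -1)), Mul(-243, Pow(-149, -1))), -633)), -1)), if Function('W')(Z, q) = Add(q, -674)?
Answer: Rational(69858, 173615) ≈ 0.40237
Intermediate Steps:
Function('W')(Z, q) = Add(-674, q)
Mul(Add(-80152, 10294), Pow(Add(-172308, Function('W')(Add(Mul(-216, Pow(49, -1)), Mul(-243, Pow(-149, -1))), -633)), -1)) = Mul(Add(-80152, 10294), Pow(Add(-172308, Add(-674, -633)), -1)) = Mul(-69858, Pow(Add(-172308, -1307), -1)) = Mul(-69858, Pow(-173615, -1)) = Mul(-69858, Rational(-1, 173615)) = Rational(69858, 173615)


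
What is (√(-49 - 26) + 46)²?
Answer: 2041 + 460*I*√3 ≈ 2041.0 + 796.74*I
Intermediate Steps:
(√(-49 - 26) + 46)² = (√(-75) + 46)² = (5*I*√3 + 46)² = (46 + 5*I*√3)²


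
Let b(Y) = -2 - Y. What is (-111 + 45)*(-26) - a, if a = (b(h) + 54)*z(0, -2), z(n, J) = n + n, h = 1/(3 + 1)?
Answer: 1716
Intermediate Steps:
h = ¼ (h = 1/4 = ¼ ≈ 0.25000)
z(n, J) = 2*n
a = 0 (a = ((-2 - 1*¼) + 54)*(2*0) = ((-2 - ¼) + 54)*0 = (-9/4 + 54)*0 = (207/4)*0 = 0)
(-111 + 45)*(-26) - a = (-111 + 45)*(-26) - 1*0 = -66*(-26) + 0 = 1716 + 0 = 1716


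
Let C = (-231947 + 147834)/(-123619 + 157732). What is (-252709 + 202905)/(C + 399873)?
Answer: -424740963/3410195884 ≈ -0.12455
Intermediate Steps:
C = -84113/34113 ≈ -2.4657
(-252709 + 202905)/(C + 399873) = (-252709 + 202905)/(-84113/34113 + 399873) = -49804/13640783536/34113 = -49804*34113/13640783536 = -424740963/3410195884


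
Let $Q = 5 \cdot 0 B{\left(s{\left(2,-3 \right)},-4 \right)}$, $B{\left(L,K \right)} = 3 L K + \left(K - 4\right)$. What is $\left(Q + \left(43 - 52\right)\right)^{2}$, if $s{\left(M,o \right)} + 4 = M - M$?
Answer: $81$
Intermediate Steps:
$s{\left(M,o \right)} = -4$ ($s{\left(M,o \right)} = -4 + \left(M - M\right) = -4 + 0 = -4$)
$B{\left(L,K \right)} = -4 + K + 3 K L$ ($B{\left(L,K \right)} = 3 K L + \left(-4 + K\right) = -4 + K + 3 K L$)
$Q = 0$ ($Q = 5 \cdot 0 \left(-4 - 4 + 3 \left(-4\right) \left(-4\right)\right) = 0 \left(-4 - 4 + 48\right) = 0 \cdot 40 = 0$)
$\left(Q + \left(43 - 52\right)\right)^{2} = \left(0 + \left(43 - 52\right)\right)^{2} = \left(0 - 9\right)^{2} = \left(-9\right)^{2} = 81$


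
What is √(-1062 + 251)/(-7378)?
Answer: -I*√811/7378 ≈ -0.0038599*I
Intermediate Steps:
√(-1062 + 251)/(-7378) = √(-811)*(-1/7378) = (I*√811)*(-1/7378) = -I*√811/7378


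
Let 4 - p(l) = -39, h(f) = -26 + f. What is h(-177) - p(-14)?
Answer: -246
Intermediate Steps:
p(l) = 43 (p(l) = 4 - 1*(-39) = 4 + 39 = 43)
h(-177) - p(-14) = (-26 - 177) - 1*43 = -203 - 43 = -246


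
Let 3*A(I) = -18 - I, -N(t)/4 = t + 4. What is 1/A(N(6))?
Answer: 3/22 ≈ 0.13636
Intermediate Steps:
N(t) = -16 - 4*t (N(t) = -4*(t + 4) = -4*(4 + t) = -16 - 4*t)
A(I) = -6 - I/3 (A(I) = (-18 - I)/3 = -6 - I/3)
1/A(N(6)) = 1/(-6 - (-16 - 4*6)/3) = 1/(-6 - (-16 - 24)/3) = 1/(-6 - ⅓*(-40)) = 1/(-6 + 40/3) = 1/(22/3) = 3/22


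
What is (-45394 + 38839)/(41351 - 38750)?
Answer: -2185/867 ≈ -2.5202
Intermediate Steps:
(-45394 + 38839)/(41351 - 38750) = -6555/2601 = -6555*1/2601 = -2185/867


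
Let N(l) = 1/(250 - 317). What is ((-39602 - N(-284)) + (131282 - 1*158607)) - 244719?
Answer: -20880281/67 ≈ -3.1165e+5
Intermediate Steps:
N(l) = -1/67 (N(l) = 1/(-67) = -1/67)
((-39602 - N(-284)) + (131282 - 1*158607)) - 244719 = ((-39602 - 1*(-1/67)) + (131282 - 1*158607)) - 244719 = ((-39602 + 1/67) + (131282 - 158607)) - 244719 = (-2653333/67 - 27325) - 244719 = -4484108/67 - 244719 = -20880281/67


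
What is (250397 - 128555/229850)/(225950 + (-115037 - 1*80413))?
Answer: 11510724379/1402085000 ≈ 8.2097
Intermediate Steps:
(250397 - 128555/229850)/(225950 + (-115037 - 1*80413)) = (250397 - 128555*1/229850)/(225950 + (-115037 - 80413)) = (250397 - 25711/45970)/(225950 - 195450) = (11510724379/45970)/30500 = (11510724379/45970)*(1/30500) = 11510724379/1402085000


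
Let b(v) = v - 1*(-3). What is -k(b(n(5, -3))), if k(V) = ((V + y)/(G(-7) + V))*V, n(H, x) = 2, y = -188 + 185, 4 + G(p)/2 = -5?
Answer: 10/13 ≈ 0.76923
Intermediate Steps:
G(p) = -18 (G(p) = -8 + 2*(-5) = -8 - 10 = -18)
y = -3
b(v) = 3 + v (b(v) = v + 3 = 3 + v)
k(V) = V*(-3 + V)/(-18 + V) (k(V) = ((V - 3)/(-18 + V))*V = ((-3 + V)/(-18 + V))*V = V*(-3 + V)/(-18 + V))
-k(b(n(5, -3))) = -(3 + 2)*(-3 + (3 + 2))/(-18 + (3 + 2)) = -5*(-3 + 5)/(-18 + 5) = -5*2/(-13) = -5*(-1)*2/13 = -1*(-10/13) = 10/13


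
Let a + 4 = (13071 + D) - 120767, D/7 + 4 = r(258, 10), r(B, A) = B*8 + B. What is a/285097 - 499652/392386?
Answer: -89171201604/55934035721 ≈ -1.5942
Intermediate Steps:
r(B, A) = 9*B (r(B, A) = 8*B + B = 9*B)
D = 16226 (D = -28 + 7*(9*258) = -28 + 7*2322 = -28 + 16254 = 16226)
a = -91474 (a = -4 + ((13071 + 16226) - 120767) = -4 + (29297 - 120767) = -4 - 91470 = -91474)
a/285097 - 499652/392386 = -91474/285097 - 499652/392386 = -91474*1/285097 - 499652*1/392386 = -91474/285097 - 249826/196193 = -89171201604/55934035721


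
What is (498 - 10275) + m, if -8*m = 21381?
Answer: -99597/8 ≈ -12450.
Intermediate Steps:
m = -21381/8 (m = -⅛*21381 = -21381/8 ≈ -2672.6)
(498 - 10275) + m = (498 - 10275) - 21381/8 = -9777 - 21381/8 = -99597/8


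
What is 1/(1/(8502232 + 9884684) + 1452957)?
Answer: 18386916/26715398310613 ≈ 6.8825e-7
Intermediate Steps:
1/(1/(8502232 + 9884684) + 1452957) = 1/(1/18386916 + 1452957) = 1/(26715398310613/18386916) = 18386916/26715398310613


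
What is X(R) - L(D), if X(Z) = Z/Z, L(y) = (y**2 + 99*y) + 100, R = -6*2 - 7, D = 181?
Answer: -50779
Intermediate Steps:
R = -19 (R = -12 - 7 = -19)
L(y) = 100 + y**2 + 99*y
X(Z) = 1
X(R) - L(D) = 1 - (100 + 181**2 + 99*181) = 1 - (100 + 32761 + 17919) = 1 - 1*50780 = 1 - 50780 = -50779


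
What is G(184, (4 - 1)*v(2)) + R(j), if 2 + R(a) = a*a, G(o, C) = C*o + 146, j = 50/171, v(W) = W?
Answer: 36495268/29241 ≈ 1248.1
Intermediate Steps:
j = 50/171 (j = 50*(1/171) = 50/171 ≈ 0.29240)
G(o, C) = 146 + C*o
R(a) = -2 + a² (R(a) = -2 + a*a = -2 + a²)
G(184, (4 - 1)*v(2)) + R(j) = (146 + ((4 - 1)*2)*184) + (-2 + (50/171)²) = (146 + (3*2)*184) + (-2 + 2500/29241) = (146 + 6*184) - 55982/29241 = (146 + 1104) - 55982/29241 = 1250 - 55982/29241 = 36495268/29241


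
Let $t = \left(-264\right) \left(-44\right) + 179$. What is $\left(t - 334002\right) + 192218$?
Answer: $-129989$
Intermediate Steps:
$t = 11795$ ($t = 11616 + 179 = 11795$)
$\left(t - 334002\right) + 192218 = \left(11795 - 334002\right) + 192218 = -322207 + 192218 = -129989$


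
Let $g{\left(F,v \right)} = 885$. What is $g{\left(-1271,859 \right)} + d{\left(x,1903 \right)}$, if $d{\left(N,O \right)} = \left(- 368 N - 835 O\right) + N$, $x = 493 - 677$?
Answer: $-1520592$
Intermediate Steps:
$x = -184$ ($x = 493 - 677 = -184$)
$d{\left(N,O \right)} = - 835 O - 367 N$ ($d{\left(N,O \right)} = \left(- 835 O - 368 N\right) + N = - 835 O - 367 N$)
$g{\left(-1271,859 \right)} + d{\left(x,1903 \right)} = 885 - 1521477 = -1520592$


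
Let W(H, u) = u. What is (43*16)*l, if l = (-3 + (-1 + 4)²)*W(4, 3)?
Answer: 12384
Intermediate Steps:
l = 18 (l = (-3 + (-1 + 4)²)*3 = (-3 + 3²)*3 = (-3 + 9)*3 = 6*3 = 18)
(43*16)*l = (43*16)*18 = 688*18 = 12384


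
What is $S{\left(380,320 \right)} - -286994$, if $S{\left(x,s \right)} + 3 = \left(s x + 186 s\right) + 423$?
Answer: $468534$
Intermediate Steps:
$S{\left(x,s \right)} = 420 + 186 s + s x$ ($S{\left(x,s \right)} = -3 + \left(\left(s x + 186 s\right) + 423\right) = -3 + \left(\left(186 s + s x\right) + 423\right) = -3 + \left(423 + 186 s + s x\right) = 420 + 186 s + s x$)
$S{\left(380,320 \right)} - -286994 = \left(420 + 186 \cdot 320 + 320 \cdot 380\right) - -286994 = \left(420 + 59520 + 121600\right) + 286994 = 181540 + 286994 = 468534$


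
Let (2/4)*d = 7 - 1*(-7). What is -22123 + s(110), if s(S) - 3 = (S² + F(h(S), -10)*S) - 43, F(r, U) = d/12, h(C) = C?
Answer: -29419/3 ≈ -9806.3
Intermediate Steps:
d = 28 (d = 2*(7 - 1*(-7)) = 2*(7 + 7) = 2*14 = 28)
F(r, U) = 7/3 (F(r, U) = 28/12 = 28*(1/12) = 7/3)
s(S) = -40 + S² + 7*S/3 (s(S) = 3 + ((S² + 7*S/3) - 43) = 3 + (-43 + S² + 7*S/3) = -40 + S² + 7*S/3)
-22123 + s(110) = -22123 + (-40 + 110² + (7/3)*110) = -22123 + (-40 + 12100 + 770/3) = -22123 + 36950/3 = -29419/3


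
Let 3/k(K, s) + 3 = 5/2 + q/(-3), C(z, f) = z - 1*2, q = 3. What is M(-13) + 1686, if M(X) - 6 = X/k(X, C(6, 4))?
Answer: 3397/2 ≈ 1698.5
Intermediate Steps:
C(z, f) = -2 + z (C(z, f) = z - 2 = -2 + z)
k(K, s) = -2 (k(K, s) = 3/(-3 + (5/2 + 3/(-3))) = 3/(-3 + (5*(1/2) + 3*(-1/3))) = 3/(-3 + (5/2 - 1)) = 3/(-3 + 3/2) = 3/(-3/2) = 3*(-2/3) = -2)
M(X) = 6 - X/2 (M(X) = 6 + X/(-2) = 6 + X*(-1/2) = 6 - X/2)
M(-13) + 1686 = (6 - 1/2*(-13)) + 1686 = (6 + 13/2) + 1686 = 25/2 + 1686 = 3397/2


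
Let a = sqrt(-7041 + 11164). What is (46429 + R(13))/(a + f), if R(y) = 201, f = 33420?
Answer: 1558374600/1116892277 - 46630*sqrt(4123)/1116892277 ≈ 1.3926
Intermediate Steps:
a = sqrt(4123) ≈ 64.211
(46429 + R(13))/(a + f) = (46429 + 201)/(sqrt(4123) + 33420) = 46630/(33420 + sqrt(4123))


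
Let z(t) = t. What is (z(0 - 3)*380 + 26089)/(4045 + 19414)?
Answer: 24949/23459 ≈ 1.0635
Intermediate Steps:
(z(0 - 3)*380 + 26089)/(4045 + 19414) = ((0 - 3)*380 + 26089)/(4045 + 19414) = (-3*380 + 26089)/23459 = (-1140 + 26089)*(1/23459) = 24949*(1/23459) = 24949/23459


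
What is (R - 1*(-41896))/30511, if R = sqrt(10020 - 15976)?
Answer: 41896/30511 + 2*I*sqrt(1489)/30511 ≈ 1.3731 + 0.0025294*I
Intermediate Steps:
R = 2*I*sqrt(1489) (R = sqrt(-5956) = 2*I*sqrt(1489) ≈ 77.175*I)
(R - 1*(-41896))/30511 = (2*I*sqrt(1489) - 1*(-41896))/30511 = (2*I*sqrt(1489) + 41896)*(1/30511) = (41896 + 2*I*sqrt(1489))*(1/30511) = 41896/30511 + 2*I*sqrt(1489)/30511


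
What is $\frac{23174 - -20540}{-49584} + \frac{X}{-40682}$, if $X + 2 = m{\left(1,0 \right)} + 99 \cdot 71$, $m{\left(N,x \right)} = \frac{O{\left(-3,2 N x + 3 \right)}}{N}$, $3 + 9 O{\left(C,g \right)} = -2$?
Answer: $- \frac{1595079127}{1512882216} \approx -1.0543$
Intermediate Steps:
$O{\left(C,g \right)} = - \frac{5}{9}$ ($O{\left(C,g \right)} = - \frac{1}{3} + \frac{1}{9} \left(-2\right) = - \frac{1}{3} - \frac{2}{9} = - \frac{5}{9}$)
$m{\left(N,x \right)} = - \frac{5}{9 N}$
$X = \frac{63238}{9}$ ($X = -2 + \left(- \frac{5}{9 \cdot 1} + 99 \cdot 71\right) = -2 + \left(\left(- \frac{5}{9}\right) 1 + 7029\right) = -2 + \left(- \frac{5}{9} + 7029\right) = -2 + \frac{63256}{9} = \frac{63238}{9} \approx 7026.4$)
$\frac{23174 - -20540}{-49584} + \frac{X}{-40682} = \frac{23174 - -20540}{-49584} + \frac{63238}{9 \left(-40682\right)} = \left(23174 + 20540\right) \left(- \frac{1}{49584}\right) + \frac{63238}{9} \left(- \frac{1}{40682}\right) = 43714 \left(- \frac{1}{49584}\right) - \frac{31619}{183069} = - \frac{21857}{24792} - \frac{31619}{183069} = - \frac{1595079127}{1512882216}$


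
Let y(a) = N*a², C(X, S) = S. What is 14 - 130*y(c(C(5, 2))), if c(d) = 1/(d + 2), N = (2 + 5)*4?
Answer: -427/2 ≈ -213.50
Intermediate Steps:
N = 28 (N = 7*4 = 28)
c(d) = 1/(2 + d)
y(a) = 28*a²
14 - 130*y(c(C(5, 2))) = 14 - 3640*(1/(2 + 2))² = 14 - 3640*(1/4)² = 14 - 3640*(¼)² = 14 - 3640/16 = 14 - 130*7/4 = 14 - 455/2 = -427/2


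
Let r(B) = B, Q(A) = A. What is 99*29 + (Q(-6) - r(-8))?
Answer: 2873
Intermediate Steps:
99*29 + (Q(-6) - r(-8)) = 99*29 + (-6 - 1*(-8)) = 2871 + (-6 + 8) = 2871 + 2 = 2873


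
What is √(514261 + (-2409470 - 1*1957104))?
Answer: I*√3852313 ≈ 1962.7*I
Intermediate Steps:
√(514261 + (-2409470 - 1*1957104)) = √(514261 + (-2409470 - 1957104)) = √(514261 - 4366574) = √(-3852313) = I*√3852313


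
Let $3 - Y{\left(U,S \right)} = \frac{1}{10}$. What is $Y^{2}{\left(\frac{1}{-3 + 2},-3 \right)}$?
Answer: $\frac{841}{100} \approx 8.41$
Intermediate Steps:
$Y{\left(U,S \right)} = \frac{29}{10}$ ($Y{\left(U,S \right)} = 3 - \frac{1}{10} = \frac{29}{10}$)
$Y^{2}{\left(\frac{1}{-3 + 2},-3 \right)} = \left(\frac{29}{10}\right)^{2} = \frac{841}{100}$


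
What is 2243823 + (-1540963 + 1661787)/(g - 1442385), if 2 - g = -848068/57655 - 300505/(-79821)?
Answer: 143214397553264559789/63826069569578 ≈ 2.2438e+6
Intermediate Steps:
g = 4582475351/354006135 (g = 2 - (-848068/57655 - 300505/(-79821)) = 2 - (-848068*1/57655 - 300505*(-1/79821)) = 2 - (-65236/4435 + 300505/79821) = 2 - 1*(-3874463081/354006135) = 2 + 3874463081/354006135 = 4582475351/354006135 ≈ 12.945)
2243823 + (-1540963 + 1661787)/(g - 1442385) = 2243823 + (-1540963 + 1661787)/(4582475351/354006135 - 1442385) = 2243823 + 120824/(-510608556556624/354006135) = 2243823 + 120824*(-354006135/510608556556624) = 2243823 - 5346554656905/63826069569578 = 143214397553264559789/63826069569578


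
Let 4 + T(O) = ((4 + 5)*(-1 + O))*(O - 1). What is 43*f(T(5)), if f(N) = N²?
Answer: 842800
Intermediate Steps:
T(O) = -4 + (-1 + O)*(-9 + 9*O) (T(O) = -4 + ((4 + 5)*(-1 + O))*(O - 1) = -4 + (9*(-1 + O))*(-1 + O) = -4 + (-9 + 9*O)*(-1 + O) = -4 + (-1 + O)*(-9 + 9*O))
43*f(T(5)) = 43*(5 - 18*5 + 9*5²)² = 43*(5 - 90 + 9*25)² = 43*(5 - 90 + 225)² = 43*140² = 43*19600 = 842800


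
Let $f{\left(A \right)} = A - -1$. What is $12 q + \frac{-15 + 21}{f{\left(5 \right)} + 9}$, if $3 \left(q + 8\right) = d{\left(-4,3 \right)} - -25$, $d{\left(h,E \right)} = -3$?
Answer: $- \frac{38}{5} \approx -7.6$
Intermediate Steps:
$f{\left(A \right)} = 1 + A$ ($f{\left(A \right)} = A + 1 = 1 + A$)
$q = - \frac{2}{3}$ ($q = -8 + \frac{-3 - -25}{3} = -8 + \frac{-3 + 25}{3} = -8 + \frac{1}{3} \cdot 22 = -8 + \frac{22}{3} = - \frac{2}{3} \approx -0.66667$)
$12 q + \frac{-15 + 21}{f{\left(5 \right)} + 9} = 12 \left(- \frac{2}{3}\right) + \frac{-15 + 21}{\left(1 + 5\right) + 9} = -8 + \frac{6}{6 + 9} = -8 + \frac{6}{15} = -8 + 6 \cdot \frac{1}{15} = -8 + \frac{2}{5} = - \frac{38}{5}$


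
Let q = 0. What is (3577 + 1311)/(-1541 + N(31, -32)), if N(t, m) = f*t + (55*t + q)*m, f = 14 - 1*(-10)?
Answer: -4888/55357 ≈ -0.088300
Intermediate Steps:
f = 24 (f = 14 + 10 = 24)
N(t, m) = 24*t + 55*m*t (N(t, m) = 24*t + (55*t + 0)*m = 24*t + (55*t)*m = 24*t + 55*m*t)
(3577 + 1311)/(-1541 + N(31, -32)) = (3577 + 1311)/(-1541 + 31*(24 + 55*(-32))) = 4888/(-1541 + 31*(24 - 1760)) = 4888/(-1541 + 31*(-1736)) = 4888/(-1541 - 53816) = 4888/(-55357) = 4888*(-1/55357) = -4888/55357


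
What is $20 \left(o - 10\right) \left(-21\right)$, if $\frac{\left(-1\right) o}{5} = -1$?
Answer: $2100$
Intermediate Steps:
$o = 5$ ($o = \left(-5\right) \left(-1\right) = 5$)
$20 \left(o - 10\right) \left(-21\right) = 20 \left(5 - 10\right) \left(-21\right) = 20 \left(-5\right) \left(-21\right) = \left(-100\right) \left(-21\right) = 2100$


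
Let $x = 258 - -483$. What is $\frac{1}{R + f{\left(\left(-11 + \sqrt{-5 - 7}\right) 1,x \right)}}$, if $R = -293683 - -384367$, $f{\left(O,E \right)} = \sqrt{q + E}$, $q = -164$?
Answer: $\frac{90684}{8223587279} - \frac{\sqrt{577}}{8223587279} \approx 1.1024 \cdot 10^{-5}$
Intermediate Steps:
$x = 741$ ($x = 258 + 483 = 741$)
$f{\left(O,E \right)} = \sqrt{-164 + E}$
$R = 90684$ ($R = -293683 + 384367 = 90684$)
$\frac{1}{R + f{\left(\left(-11 + \sqrt{-5 - 7}\right) 1,x \right)}} = \frac{1}{90684 + \sqrt{-164 + 741}} = \frac{1}{90684 + \sqrt{577}}$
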